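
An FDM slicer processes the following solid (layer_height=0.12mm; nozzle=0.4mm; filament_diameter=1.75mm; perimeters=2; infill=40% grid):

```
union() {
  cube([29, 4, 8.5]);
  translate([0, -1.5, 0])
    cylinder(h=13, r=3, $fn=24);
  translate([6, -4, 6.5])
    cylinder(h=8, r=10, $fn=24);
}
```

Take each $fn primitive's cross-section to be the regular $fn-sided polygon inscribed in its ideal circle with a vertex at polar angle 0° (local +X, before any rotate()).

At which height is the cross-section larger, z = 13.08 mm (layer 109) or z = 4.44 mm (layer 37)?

Layer 109 (z = 13.08): the cube does not reach this height (z outside [0, 8.5]); the cylinder at (0, -1.5) is not intersected at this z (z outside [0, 13]); the r=10 cylinder at (6, -4) gives a regular 24-gon of circumradius 10 (constant along its height) (area = (24/2)·10.000²·sin(360°/24) = 310.58 mm²); Merging all regions: only the r=10 cylinder at (6, -4) is present, so the union is just that shape — area = 310.58 mm². So its area = 310.58 mm². Layer 37 (z = 4.44): the cube is present — its section is the full 29×4 rectangle (area 116.00 mm²); the r=3 cylinder at (0, -1.5) gives a regular 24-gon of circumradius 3 (constant along its height) (area = (24/2)·3.000²·sin(360°/24) = 27.95 mm²); the cylinder at (6, -4) is not intersected at this z (z outside [6.5, 14.5]); Taking the union: the regions partially overlap — summed areas 143.95 mm² minus the doubly-counted overlap 2.71 mm² gives 141.24 mm² — area = 141.24 mm². So its area = 141.24 mm². Layer 109 is larger (310.58 vs 141.24 mm²).

layer 109 (z = 13.08 mm)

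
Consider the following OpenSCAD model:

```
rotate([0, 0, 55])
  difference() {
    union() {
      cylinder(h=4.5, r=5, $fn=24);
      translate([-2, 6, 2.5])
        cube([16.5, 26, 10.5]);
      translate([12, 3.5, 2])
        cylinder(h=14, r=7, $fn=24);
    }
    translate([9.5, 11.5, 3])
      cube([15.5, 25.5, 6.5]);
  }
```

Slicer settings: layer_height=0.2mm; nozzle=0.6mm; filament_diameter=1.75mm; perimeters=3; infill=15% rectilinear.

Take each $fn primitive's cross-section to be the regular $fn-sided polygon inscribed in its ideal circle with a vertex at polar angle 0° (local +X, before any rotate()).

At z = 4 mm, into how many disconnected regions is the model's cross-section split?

At z = 4 mm: the r=5 cylinder contributes a regular 24-gon of circumradius 5; the cube at (-2, 6) is present — its section is the full 16.5×26 rectangle; the cylinder at (12, 3.5): section is a regular 24-gon, circumradius r=7; Taking the union: the regions partially overlap (shared area 31.80 mm²), so overlapping operands fuse into one piece — 2 connected regions; the cube at (9.5, 11.5) is present — its section is the full 15.5×25.5 rectangle; Subtracting the remaining from the first: starting from that combined region, the 15.5×25.5 cube at (9.5, 11.5) partially overlaps it — only the 102.50 mm² overlap (of its 395.25 mm²) is removed, clipping the outline — 2 connected regions; (rotated 55° about Z; rotation is an isometry so areas/perimeters/island counts are preserved). The result has 2 disconnected regions.

2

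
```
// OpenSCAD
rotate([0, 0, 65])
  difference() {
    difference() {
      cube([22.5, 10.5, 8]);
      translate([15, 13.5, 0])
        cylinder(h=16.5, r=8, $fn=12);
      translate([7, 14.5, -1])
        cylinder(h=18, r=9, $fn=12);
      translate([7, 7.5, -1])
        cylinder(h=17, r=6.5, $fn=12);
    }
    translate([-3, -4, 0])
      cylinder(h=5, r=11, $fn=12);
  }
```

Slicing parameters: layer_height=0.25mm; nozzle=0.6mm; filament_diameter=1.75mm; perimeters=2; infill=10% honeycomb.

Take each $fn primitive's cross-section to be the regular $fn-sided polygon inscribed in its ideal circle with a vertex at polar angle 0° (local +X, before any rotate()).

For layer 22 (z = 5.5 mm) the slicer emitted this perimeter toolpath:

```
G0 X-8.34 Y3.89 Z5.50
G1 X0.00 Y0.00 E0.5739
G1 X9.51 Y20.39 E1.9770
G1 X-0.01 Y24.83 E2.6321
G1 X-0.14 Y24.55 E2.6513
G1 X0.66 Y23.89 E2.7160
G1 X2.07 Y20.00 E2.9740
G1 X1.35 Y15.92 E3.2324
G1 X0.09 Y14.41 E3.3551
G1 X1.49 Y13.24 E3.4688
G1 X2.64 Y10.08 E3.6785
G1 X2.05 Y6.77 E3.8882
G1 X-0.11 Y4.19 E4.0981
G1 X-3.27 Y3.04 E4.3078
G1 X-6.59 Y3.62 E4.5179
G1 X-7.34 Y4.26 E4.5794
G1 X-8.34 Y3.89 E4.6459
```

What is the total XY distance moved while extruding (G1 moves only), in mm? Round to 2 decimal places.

Sum the Euclidean lengths of each G1 segment: total = 74.50 mm.

74.50 mm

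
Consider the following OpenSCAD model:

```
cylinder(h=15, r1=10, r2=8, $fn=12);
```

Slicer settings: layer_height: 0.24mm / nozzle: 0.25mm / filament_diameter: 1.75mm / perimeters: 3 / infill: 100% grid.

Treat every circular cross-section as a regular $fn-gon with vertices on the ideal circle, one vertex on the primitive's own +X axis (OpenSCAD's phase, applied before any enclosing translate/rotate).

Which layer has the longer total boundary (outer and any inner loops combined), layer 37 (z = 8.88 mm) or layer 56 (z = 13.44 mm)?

Layer 37 (z = 8.88): the cone contributes a regular 12-gon of circumradius 8.816 (interpolated between r1=10 and r2=8 at t=0.592) (perimeter = 2·12·8.816·sin(180°/12) = 54.76 mm). So its perimeter = 54.76 mm. Layer 56 (z = 13.44): the cone: at t=0.896 of its height the radius interpolates to r₁+(r₂−r₁)t = 8.208, giving a regular 12-gon of that circumradius (perimeter = 2·12·8.208·sin(180°/12) = 50.99 mm). So its perimeter = 50.99 mm. Layer 37 is larger (54.76 vs 50.99 mm).

layer 37 (z = 8.88 mm)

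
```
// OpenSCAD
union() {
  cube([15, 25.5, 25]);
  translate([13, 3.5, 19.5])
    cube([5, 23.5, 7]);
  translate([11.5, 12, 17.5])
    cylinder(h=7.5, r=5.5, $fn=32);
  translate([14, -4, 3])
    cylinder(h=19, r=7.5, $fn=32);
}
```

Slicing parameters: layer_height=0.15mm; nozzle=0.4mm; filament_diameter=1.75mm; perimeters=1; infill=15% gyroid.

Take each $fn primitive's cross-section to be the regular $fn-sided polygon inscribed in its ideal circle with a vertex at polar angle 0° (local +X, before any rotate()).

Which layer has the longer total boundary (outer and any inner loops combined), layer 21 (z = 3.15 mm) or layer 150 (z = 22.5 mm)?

layer 21 (z = 3.15 mm)

Layer 21 (z = 3.15): the 15×25.5 cube contributes its full rectangle (perimeter 81.00 mm); the cube at (13, 3.5) is not intersected at this z (z outside [19.5, 26.5]); the cylinder at (11.5, 12) is absent (z outside [17.5, 25]); the cylinder at (14, -4): section is a regular 32-gon, circumradius r=7.5 (perimeter = 2·32·7.500·sin(180°/32) = 47.05 mm); Merging all regions: the regions partially overlap (shared area 18.94 mm²), so the edge portions inside another operand are dropped and the merged outline is re-measured after clipping — boundary = 108.78 mm. So its perimeter = 108.78 mm. Layer 150 (z = 22.5): the cube (footprint 15×25.5) is included at this height (perimeter 81.00 mm); the 5×23.5 cube at (13, 3.5) contributes its full rectangle (perimeter 57.00 mm); the r=5.5 cylinder at (11.5, 12) contributes a regular 32-gon of circumradius 5.5 (perimeter = 2·32·5.500·sin(180°/32) = 34.50 mm); the cylinder at (14, -4) does not reach this height (z outside [3, 22]); Taking the union: the regions partially overlap (shared area 138.42 mm²), so the edge portions inside another operand are dropped and the merged outline is re-measured after clipping — boundary = 90.00 mm. So its perimeter = 90.00 mm. Layer 21 is larger (108.78 vs 90.00 mm).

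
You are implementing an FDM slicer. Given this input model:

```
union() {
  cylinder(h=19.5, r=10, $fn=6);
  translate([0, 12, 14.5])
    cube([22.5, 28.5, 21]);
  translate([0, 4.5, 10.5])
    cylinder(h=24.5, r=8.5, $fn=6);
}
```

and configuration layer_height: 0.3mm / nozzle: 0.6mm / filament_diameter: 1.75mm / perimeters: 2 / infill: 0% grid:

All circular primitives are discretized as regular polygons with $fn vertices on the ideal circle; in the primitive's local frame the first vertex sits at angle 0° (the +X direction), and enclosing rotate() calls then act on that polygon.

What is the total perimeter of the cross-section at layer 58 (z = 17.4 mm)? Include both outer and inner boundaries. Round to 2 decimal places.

At z = 17.4 mm: the r=10 cylinder contributes a regular 6-gon of circumradius 10 (perimeter = 2·6·10.000·sin(180°/6) = 60.00 mm); the cube at (0, 12) is present — its section is the full 22.5×28.5 rectangle (perimeter 102.00 mm); the r=8.5 cylinder at (0, 4.5) gives a regular 6-gon of circumradius 8.5 (constant along its height) (perimeter = 2·6·8.500·sin(180°/6) = 51.00 mm); Combining (union): the regions partially overlap (shared area 144.41 mm²), so the edge portions inside another operand are dropped and the merged outline is re-measured after clipping — boundary = 167.89 mm. Overall, the cross-section has 2 separate islands. Total boundary length (outer) = 167.89 mm.

167.89 mm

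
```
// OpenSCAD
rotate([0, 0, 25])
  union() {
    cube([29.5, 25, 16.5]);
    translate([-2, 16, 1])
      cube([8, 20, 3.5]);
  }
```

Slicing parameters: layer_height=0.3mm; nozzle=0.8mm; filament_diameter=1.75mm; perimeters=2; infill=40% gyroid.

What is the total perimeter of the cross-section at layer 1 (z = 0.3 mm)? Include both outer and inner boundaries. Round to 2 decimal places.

At z = 0.3 mm: the cube (footprint 29.5×25) is included at this height (perimeter 109.00 mm); the cube at (-2, 16) does not reach this height (z outside [1, 4.5]); Merging all regions: only the 29.5×25 cube is present, so the union is just that shape — boundary = 109.00 mm; (whole slice rotated 25° about Z — lengths, areas and connectivity unchanged). Overall, the cross-section is a single solid region. Total boundary length (outer) = 109.00 mm.

109.00 mm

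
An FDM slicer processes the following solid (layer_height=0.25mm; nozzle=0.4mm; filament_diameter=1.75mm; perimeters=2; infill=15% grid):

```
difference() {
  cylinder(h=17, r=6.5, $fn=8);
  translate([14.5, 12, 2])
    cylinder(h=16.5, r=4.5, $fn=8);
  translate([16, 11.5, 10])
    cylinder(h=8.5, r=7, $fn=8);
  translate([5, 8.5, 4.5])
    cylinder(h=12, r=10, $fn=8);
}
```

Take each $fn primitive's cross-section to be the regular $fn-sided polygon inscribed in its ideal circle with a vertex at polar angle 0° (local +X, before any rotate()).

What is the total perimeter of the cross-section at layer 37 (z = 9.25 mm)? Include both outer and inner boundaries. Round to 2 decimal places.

37.54 mm

At z = 9.25 mm: the r=6.5 cylinder contributes a regular 8-gon of circumradius 6.5 (perimeter = 2·8·6.500·sin(180°/8) = 39.80 mm); the r=4.5 cylinder at (14.5, 12) gives a regular 8-gon of circumradius 4.5 (constant along its height) (perimeter = 2·8·4.500·sin(180°/8) = 27.55 mm); the cylinder at (16, 11.5) does not reach this height (z outside [10, 18.5]); the r=10 cylinder at (5, 8.5) gives a regular 8-gon of circumradius 10 (constant along its height) (perimeter = 2·8·10.000·sin(180°/8) = 61.23 mm); Subtracting the remaining from the first: starting from the r=6.5 cylinder, the r=4.5 cylinder at (14.5, 12) misses the remaining region (no effect); the r=10 cylinder at (5, 8.5) partially overlaps it — only the 47.43 mm² overlap (of its 282.84 mm²) is removed, clipping the outline — boundary = 37.54 mm. Overall, the cross-section is a single solid region. Total boundary length (outer) = 37.54 mm.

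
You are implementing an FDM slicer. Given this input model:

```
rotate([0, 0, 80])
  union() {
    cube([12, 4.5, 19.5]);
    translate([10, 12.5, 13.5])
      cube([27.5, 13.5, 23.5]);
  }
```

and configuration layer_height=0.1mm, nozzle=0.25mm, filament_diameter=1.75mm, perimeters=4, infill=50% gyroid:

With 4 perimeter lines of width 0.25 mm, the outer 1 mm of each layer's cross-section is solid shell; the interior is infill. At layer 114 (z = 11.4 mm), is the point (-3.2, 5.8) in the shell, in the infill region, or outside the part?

shell

At z = 11.4 mm: the 12×4.5 cube contributes its full rectangle; the cube at (10, 12.5) is not intersected at this z (z outside [13.5, 37]); Combining (union): only the 12×4.5 cube is present, so the union is just that shape — 1 connected region; (whole slice rotated 80° about Z — lengths, areas and connectivity unchanged). Overall, the cross-section is a single solid region. Undo the 80° rotation: the query point maps to (5.156, 4.159) in the un-rotated model frame. The nearest boundary edge runs (12.00, 4.50)→(0.00, 4.50); distance from the point to it = 0.34 mm. The point is inside the cross-section, 0.34 mm from the nearest boundary — within the 1 mm shell band (4 × 0.25).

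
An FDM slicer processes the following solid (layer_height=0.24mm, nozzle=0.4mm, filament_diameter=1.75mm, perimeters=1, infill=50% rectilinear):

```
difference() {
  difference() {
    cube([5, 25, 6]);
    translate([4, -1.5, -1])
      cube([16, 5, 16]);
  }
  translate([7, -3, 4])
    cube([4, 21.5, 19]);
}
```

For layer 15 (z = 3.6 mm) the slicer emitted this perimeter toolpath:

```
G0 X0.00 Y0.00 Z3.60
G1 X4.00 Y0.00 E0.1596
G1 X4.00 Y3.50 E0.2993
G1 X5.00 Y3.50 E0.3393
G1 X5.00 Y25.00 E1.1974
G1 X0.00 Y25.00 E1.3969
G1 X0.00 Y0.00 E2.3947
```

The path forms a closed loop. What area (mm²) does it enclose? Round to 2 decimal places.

121.50 mm²

Apply the shoelace formula to the sequence of (X, Y) vertices; enclosed area = 121.50 mm².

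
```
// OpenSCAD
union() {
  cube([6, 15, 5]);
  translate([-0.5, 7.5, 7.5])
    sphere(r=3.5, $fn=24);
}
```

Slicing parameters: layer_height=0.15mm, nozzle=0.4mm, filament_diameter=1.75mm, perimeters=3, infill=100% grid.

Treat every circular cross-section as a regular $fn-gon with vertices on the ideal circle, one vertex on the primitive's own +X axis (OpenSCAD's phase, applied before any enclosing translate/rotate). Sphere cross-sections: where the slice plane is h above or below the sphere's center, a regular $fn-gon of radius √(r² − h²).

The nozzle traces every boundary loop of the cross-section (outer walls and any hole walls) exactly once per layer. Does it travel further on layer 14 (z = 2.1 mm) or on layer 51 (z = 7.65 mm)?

Layer 14 (z = 2.1): the 6×15 cube contributes its full rectangle (perimeter 42.00 mm); the sphere at (-0.5, 7.5) is not intersected at this z (|z−center|=5.400 > r=3.5); Taking the union: only the 6×15 cube is present, so the union is just that shape — boundary = 42.00 mm. So its perimeter = 42.00 mm. Layer 51 (z = 7.65): the cube is not intersected at this z (z outside [0, 5]); the r=3.5 sphere at (-0.5, 7.5) contributes a regular 24-gon of circumradius √(3.5²−0.15²) = 3.497 (perimeter = 2·24·3.497·sin(180°/24) = 21.91 mm); Combining (union): only the r=3.5 sphere at (-0.5, 7.5) is present, so the union is just that shape — boundary = 21.91 mm. So its perimeter = 21.91 mm. Layer 14 is larger (42.00 vs 21.91 mm).

layer 14 (z = 2.1 mm)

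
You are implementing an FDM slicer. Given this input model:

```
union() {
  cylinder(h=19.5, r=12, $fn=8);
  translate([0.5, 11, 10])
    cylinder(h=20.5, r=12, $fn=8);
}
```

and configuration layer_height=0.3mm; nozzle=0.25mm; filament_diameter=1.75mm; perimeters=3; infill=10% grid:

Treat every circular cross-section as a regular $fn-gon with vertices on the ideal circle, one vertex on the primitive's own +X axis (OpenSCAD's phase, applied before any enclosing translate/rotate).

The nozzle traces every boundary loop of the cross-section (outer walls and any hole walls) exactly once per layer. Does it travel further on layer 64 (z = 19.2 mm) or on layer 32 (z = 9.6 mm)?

layer 64 (z = 19.2 mm)

Layer 64 (z = 19.2): the r=12 cylinder contributes a regular 8-gon of circumradius 12 (perimeter = 2·8·12.000·sin(180°/8) = 73.48 mm); the r=12 cylinder at (0.5, 11) gives a regular 8-gon of circumradius 12 (constant along its height) (perimeter = 2·8·12.000·sin(180°/8) = 73.48 mm); Taking the union: the regions partially overlap (shared area 168.05 mm²), so the edge portions inside another operand are dropped and the merged outline is re-measured after clipping — boundary = 97.29 mm. So its perimeter = 97.29 mm. Layer 32 (z = 9.6): the cylinder: section is a regular 8-gon, circumradius r=12 (perimeter = 2·8·12.000·sin(180°/8) = 73.48 mm); the cylinder at (0.5, 11) does not reach this height (z outside [10, 30.5]); Merging all regions: only the r=12 cylinder is present, so the union is just that shape — boundary = 73.48 mm. So its perimeter = 73.48 mm. Layer 64 is larger (97.29 vs 73.48 mm).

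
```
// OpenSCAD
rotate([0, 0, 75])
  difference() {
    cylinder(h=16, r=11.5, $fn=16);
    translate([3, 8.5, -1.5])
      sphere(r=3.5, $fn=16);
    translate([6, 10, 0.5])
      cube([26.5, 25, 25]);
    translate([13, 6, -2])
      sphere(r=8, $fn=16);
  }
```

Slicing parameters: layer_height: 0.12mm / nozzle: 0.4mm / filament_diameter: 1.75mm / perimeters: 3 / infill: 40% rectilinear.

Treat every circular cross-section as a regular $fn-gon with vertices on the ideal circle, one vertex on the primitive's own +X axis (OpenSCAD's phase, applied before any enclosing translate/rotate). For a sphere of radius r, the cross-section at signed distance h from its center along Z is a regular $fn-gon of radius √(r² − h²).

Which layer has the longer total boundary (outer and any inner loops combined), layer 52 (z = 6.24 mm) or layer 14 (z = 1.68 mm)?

Layer 52 (z = 6.24): the r=11.5 cylinder gives a regular 16-gon of circumradius 11.5 (constant along its height) (perimeter = 2·16·11.500·sin(180°/16) = 71.79 mm); the sphere at (3, 8.5) does not reach this height (|z−center|=7.740 > r=3.5); the cube at (6, 10) is present — its section is the full 26.5×25 rectangle (perimeter 103.00 mm); the sphere at (13, 6) is absent (|z−center|=8.240 > r=8); Subtracting the remaining from the first: starting from the r=11.5 cylinder, the 26.5×25 cube at (6, 10) misses the remaining region (no effect) — boundary = 71.79 mm; (rotated 75° about Z; rotation is an isometry so areas/perimeters/island counts are preserved). So its perimeter = 71.79 mm. Layer 14 (z = 1.68): the cylinder: section is a regular 16-gon, circumradius r=11.5 (perimeter = 2·16·11.500·sin(180°/16) = 71.79 mm); the r=3.5 sphere at (3, 8.5) contributes a regular 16-gon of circumradius √(3.5²−3.18²) = 1.462 (perimeter = 2·16·1.462·sin(180°/16) = 9.13 mm); the cube at (6, 10) (footprint 26.5×25) is included at this height (perimeter 103.00 mm); the r=8 sphere at (13, 6) slices to a regular 16-gon of circumradius 7.103 (√(r²−h²) with h=3.68 from center) (perimeter = 2·16·7.103·sin(180°/16) = 44.35 mm); Taking the first minus the rest: starting from the r=11.5 cylinder, the r=3.5 sphere at (3, 8.5) lies wholly inside it (removes its full 6.54 mm² and its 9.13 mm outline becomes a hole wall); the 26.5×25 cube at (6, 10) misses the remaining region (no effect); the r=8 sphere at (13, 6) partially overlaps it — only the 30.70 mm² overlap (of its 154.47 mm²) is removed, clipping the outline — boundary (outer + 1 inner loop) = 82.05 mm; (rotated 75° about Z; rotation is an isometry so areas/perimeters/island counts are preserved). So its perimeter = 82.05 mm. Layer 14 is larger (82.05 vs 71.79 mm).

layer 14 (z = 1.68 mm)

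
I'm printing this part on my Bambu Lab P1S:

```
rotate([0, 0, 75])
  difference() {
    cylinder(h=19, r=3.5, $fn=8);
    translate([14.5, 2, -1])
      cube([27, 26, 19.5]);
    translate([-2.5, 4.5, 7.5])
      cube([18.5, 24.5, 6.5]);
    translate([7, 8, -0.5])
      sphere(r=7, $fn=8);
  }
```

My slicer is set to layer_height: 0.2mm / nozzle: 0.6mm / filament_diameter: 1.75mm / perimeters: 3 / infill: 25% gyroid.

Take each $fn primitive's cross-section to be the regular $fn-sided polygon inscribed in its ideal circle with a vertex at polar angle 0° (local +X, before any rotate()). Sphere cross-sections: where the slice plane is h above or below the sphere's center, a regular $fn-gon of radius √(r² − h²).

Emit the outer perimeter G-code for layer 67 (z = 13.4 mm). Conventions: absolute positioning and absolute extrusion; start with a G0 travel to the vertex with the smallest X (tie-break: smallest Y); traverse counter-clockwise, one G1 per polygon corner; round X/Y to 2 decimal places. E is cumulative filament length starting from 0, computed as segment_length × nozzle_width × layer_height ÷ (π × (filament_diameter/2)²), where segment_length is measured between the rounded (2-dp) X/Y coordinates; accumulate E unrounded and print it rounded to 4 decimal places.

G0 X-3.38 Y0.91 Z13.40
G1 X-3.03 Y-1.75 E0.1339
G1 X-0.91 Y-3.38 E0.2673
G1 X1.75 Y-3.03 E0.4011
G1 X3.38 Y-0.91 E0.5345
G1 X3.03 Y1.75 E0.6684
G1 X0.91 Y3.38 E0.8018
G1 X-1.75 Y3.03 E0.9357
G1 X-3.38 Y0.91 E1.0691

At z = 13.4 mm: the r=3.5 cylinder contributes a regular 8-gon of circumradius 3.5; the 27×26 cube at (14.5, 2) contributes its full rectangle; the cube at (-2.5, 4.5) (footprint 18.5×24.5) is included at this height; the sphere at (7, 8) does not reach this height (|z−center|=13.900 > r=7); Subtracting the remaining from the first: starting from the r=3.5 cylinder, the 27×26 cube at (14.5, 2) misses the remaining region (no effect); the 18.5×24.5 cube at (-2.5, 4.5) misses the remaining region (no effect) — 1 connected region; (whole slice rotated 75° about Z — lengths, areas and connectivity unchanged). The outline is a single polygon with 8 vertices. Extrusion per mm of travel: 0.6 × 0.2 / (π × 0.875²) = 0.049890. Accumulating E over each segment gives final E = 1.0691.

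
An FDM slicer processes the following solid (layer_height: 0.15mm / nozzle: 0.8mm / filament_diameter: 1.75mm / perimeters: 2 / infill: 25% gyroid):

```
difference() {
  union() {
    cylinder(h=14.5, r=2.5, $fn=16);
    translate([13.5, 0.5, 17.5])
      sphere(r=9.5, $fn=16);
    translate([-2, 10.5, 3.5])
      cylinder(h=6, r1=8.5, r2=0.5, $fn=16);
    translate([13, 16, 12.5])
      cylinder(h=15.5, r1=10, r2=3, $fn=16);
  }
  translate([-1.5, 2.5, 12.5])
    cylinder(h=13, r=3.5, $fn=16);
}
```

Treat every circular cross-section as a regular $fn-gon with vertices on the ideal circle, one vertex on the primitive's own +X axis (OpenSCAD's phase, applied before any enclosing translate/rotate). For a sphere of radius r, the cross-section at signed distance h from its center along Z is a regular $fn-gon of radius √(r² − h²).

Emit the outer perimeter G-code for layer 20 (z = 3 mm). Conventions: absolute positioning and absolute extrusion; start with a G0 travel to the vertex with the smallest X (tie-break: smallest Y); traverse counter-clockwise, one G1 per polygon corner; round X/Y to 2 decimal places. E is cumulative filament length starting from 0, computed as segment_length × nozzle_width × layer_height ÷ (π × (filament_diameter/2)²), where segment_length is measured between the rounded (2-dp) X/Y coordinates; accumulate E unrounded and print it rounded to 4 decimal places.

G0 X-2.50 Y0.00 Z3.00
G1 X-2.31 Y-0.96 E0.0488
G1 X-1.77 Y-1.77 E0.0974
G1 X-0.96 Y-2.31 E0.1460
G1 X0.00 Y-2.50 E0.1948
G1 X0.96 Y-2.31 E0.2436
G1 X1.77 Y-1.77 E0.2922
G1 X2.31 Y-0.96 E0.3407
G1 X2.50 Y0.00 E0.3896
G1 X2.31 Y0.96 E0.4384
G1 X1.77 Y1.77 E0.4870
G1 X0.96 Y2.31 E0.5355
G1 X0.00 Y2.50 E0.5844
G1 X-0.96 Y2.31 E0.6332
G1 X-1.77 Y1.77 E0.6817
G1 X-2.31 Y0.96 E0.7303
G1 X-2.50 Y0.00 E0.7791

At z = 3 mm: the r=2.5 cylinder contributes a regular 16-gon of circumradius 2.5; the sphere at (13.5, 0.5) does not reach this height (|z−center|=14.500 > r=9.5); the cone at (-2, 10.5) does not reach this height (z outside [3.5, 9.5]); the cone at (13, 16) is absent (z outside [12.5, 28]); Merging all regions: only the r=2.5 cylinder is present, so the union is just that shape — 1 connected region; the cylinder at (-1.5, 2.5) is not intersected at this z (z outside [12.5, 25.5]); After the difference (first − rest): none of the subtracted shapes is present at this height, so the result so far is unchanged — 1 connected region. The outline is a single polygon with 16 vertices. Extrusion per mm of travel: 0.8 × 0.15 / (π × 0.875²) = 0.049890. Accumulating E over each segment gives final E = 0.7791.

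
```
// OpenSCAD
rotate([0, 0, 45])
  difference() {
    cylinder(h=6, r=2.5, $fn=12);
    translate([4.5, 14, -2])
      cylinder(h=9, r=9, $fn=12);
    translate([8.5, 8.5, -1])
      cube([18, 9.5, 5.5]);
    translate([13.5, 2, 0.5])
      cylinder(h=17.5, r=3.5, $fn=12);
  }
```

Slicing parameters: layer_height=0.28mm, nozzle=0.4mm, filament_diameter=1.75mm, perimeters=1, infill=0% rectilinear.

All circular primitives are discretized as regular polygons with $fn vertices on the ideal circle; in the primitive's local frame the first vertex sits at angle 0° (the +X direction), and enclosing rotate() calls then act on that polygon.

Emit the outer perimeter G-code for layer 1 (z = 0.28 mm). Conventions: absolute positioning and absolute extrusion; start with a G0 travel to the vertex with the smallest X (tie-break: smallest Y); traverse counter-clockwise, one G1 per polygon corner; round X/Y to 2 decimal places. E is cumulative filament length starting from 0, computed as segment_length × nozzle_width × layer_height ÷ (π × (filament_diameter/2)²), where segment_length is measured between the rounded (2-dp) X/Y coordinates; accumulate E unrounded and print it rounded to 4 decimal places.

At z = 0.28 mm: the r=2.5 cylinder contributes a regular 12-gon of circumradius 2.5; the r=9 cylinder at (4.5, 14) gives a regular 12-gon of circumradius 9 (constant along its height); the 18×9.5 cube at (8.5, 8.5) contributes its full rectangle; the cylinder at (13.5, 2) is not intersected at this z (z outside [0.5, 18]); Subtracting the remaining from the first: starting from the r=2.5 cylinder, the r=9 cylinder at (4.5, 14) misses the remaining region (no effect); the 18×9.5 cube at (8.5, 8.5) misses the remaining region (no effect) — 1 connected region; (rotated 45° about Z; rotation is an isometry so areas/perimeters/island counts are preserved). The outline is a single polygon with 12 vertices. Extrusion per mm of travel: 0.4 × 0.28 / (π × 0.875²) = 0.046564. Accumulating E over each segment gives final E = 0.7227.

G0 X-2.41 Y-0.65 Z0.28
G1 X-1.77 Y-1.77 E0.0601
G1 X-0.65 Y-2.41 E0.1201
G1 X0.65 Y-2.41 E0.1807
G1 X1.77 Y-1.77 E0.2407
G1 X2.41 Y-0.65 E0.3008
G1 X2.41 Y0.65 E0.3613
G1 X1.77 Y1.77 E0.4214
G1 X0.65 Y2.41 E0.4815
G1 X-0.65 Y2.41 E0.5420
G1 X-1.77 Y1.77 E0.6021
G1 X-2.41 Y0.65 E0.6621
G1 X-2.41 Y-0.65 E0.7227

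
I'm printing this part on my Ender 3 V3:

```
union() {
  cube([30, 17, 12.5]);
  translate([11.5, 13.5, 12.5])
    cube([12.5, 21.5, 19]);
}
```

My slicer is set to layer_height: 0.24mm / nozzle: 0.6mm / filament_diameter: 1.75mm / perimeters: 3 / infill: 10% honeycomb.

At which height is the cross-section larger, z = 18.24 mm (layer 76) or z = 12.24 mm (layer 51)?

Layer 76 (z = 18.24): the cube is absent (z outside [0, 12.5]); the cube at (11.5, 13.5) is present — its section is the full 12.5×21.5 rectangle (area 268.75 mm²); Combining (union): only the 12.5×21.5 cube at (11.5, 13.5) is present, so the union is just that shape — area = 268.75 mm². So its area = 268.75 mm². Layer 51 (z = 12.24): the 30×17 cube contributes its full rectangle (area 510.00 mm²); the cube at (11.5, 13.5) is absent (z outside [12.5, 31.5]); Taking the union: only the 30×17 cube is present, so the union is just that shape — area = 510.00 mm². So its area = 510.00 mm². Layer 51 is larger (510.00 vs 268.75 mm²).

layer 51 (z = 12.24 mm)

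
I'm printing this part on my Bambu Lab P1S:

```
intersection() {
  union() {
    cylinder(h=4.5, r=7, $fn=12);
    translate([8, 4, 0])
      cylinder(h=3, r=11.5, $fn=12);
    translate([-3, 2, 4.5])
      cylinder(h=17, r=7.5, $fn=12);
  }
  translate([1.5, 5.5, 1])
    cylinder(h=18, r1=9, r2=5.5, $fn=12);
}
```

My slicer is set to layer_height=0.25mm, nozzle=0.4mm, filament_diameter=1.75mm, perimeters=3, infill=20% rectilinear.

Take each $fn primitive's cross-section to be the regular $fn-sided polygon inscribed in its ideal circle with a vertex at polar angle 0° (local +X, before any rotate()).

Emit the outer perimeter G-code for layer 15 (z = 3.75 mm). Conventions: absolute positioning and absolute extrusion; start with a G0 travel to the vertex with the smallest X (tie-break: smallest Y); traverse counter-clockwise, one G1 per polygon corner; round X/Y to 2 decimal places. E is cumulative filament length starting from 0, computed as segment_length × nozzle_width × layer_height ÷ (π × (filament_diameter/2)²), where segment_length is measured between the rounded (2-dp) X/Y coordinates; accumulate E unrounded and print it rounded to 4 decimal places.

G0 X-6.25 Y2.81 Z3.75
G1 X-5.83 Y1.27 E0.0664
G1 X-2.73 Y-1.83 E0.2486
G1 X1.50 Y-2.97 E0.4308
G1 X5.73 Y-1.83 E0.6129
G1 X6.79 Y-0.77 E0.6752
G1 X7.00 Y0.00 E0.7084
G1 X6.06 Y3.50 E0.8591
G1 X3.50 Y6.06 E1.0096
G1 X0.00 Y7.00 E1.1603
G1 X-3.50 Y6.06 E1.3109
G1 X-6.06 Y3.50 E1.4615
G1 X-6.25 Y2.81 E1.4912

At z = 3.75 mm: the r=7 cylinder contributes a regular 12-gon of circumradius 7; the cylinder at (8, 4) is absent (z outside [0, 3]); the cylinder at (-3, 2) is absent (z outside [4.5, 21.5]); Taking the union: only the r=7 cylinder is present, so the union is just that shape — 1 connected region; the cone at (1.5, 5.5): at t=0.153 of its height the radius interpolates to r₁+(r₂−r₁)t = 8.465, giving a regular 12-gon of that circumradius; Keeping only the common overlap: the cone at (1.5, 5.5) partially overlaps the result so far; clipping to the common part keeps 94.23 mm² — 1 connected region. The outline is a single polygon with 12 vertices. Extrusion per mm of travel: 0.4 × 0.25 / (π × 0.875²) = 0.041575. Accumulating E over each segment gives final E = 1.4912.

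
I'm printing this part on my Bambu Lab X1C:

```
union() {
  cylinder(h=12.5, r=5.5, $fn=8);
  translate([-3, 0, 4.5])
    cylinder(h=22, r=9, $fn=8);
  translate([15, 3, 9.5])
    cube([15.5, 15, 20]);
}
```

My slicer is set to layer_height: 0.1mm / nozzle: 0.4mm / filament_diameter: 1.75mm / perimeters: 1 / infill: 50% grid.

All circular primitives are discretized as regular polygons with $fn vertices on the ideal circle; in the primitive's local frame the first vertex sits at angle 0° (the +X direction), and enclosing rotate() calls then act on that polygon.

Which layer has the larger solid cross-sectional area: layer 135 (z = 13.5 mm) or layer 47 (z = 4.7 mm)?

layer 135 (z = 13.5 mm)

Layer 135 (z = 13.5): the cylinder is absent (z outside [0, 12.5]); the cylinder at (-3, 0): section is a regular 8-gon, circumradius r=9 (area = (8/2)·9.000²·sin(360°/8) = 229.10 mm²); the 15.5×15 cube at (15, 3) contributes its full rectangle (area 232.50 mm²); Merging all regions: the 2 present regions are separate (no shared area or edge), so areas and boundary lengths simply add and each stays a separate island — area = 461.60 mm². So its area = 461.60 mm². Layer 47 (z = 4.7): the r=5.5 cylinder gives a regular 8-gon of circumradius 5.5 (constant along its height) (area = (8/2)·5.500²·sin(360°/8) = 85.56 mm²); the r=9 cylinder at (-3, 0) gives a regular 8-gon of circumradius 9 (constant along its height) (area = (8/2)·9.000²·sin(360°/8) = 229.10 mm²); the cube at (15, 3) is not intersected at this z (z outside [9.5, 29.5]); Taking the union: the r=5.5 cylinder lies entirely inside the r=9 cylinder at (-3, 0), so the union is just the r=9 cylinder at (-3, 0) — area = 229.10 mm². So its area = 229.10 mm². Layer 135 is larger (461.60 vs 229.10 mm²).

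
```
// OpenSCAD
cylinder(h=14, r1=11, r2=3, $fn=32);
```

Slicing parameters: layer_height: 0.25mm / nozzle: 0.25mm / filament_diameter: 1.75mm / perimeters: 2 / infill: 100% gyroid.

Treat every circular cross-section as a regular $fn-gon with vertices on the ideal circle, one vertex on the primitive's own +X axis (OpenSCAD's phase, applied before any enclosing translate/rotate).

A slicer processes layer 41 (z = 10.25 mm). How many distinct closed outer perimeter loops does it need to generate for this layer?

1

At z = 10.25 mm: the cone: at t=0.732 of its height the radius interpolates to r₁+(r₂−r₁)t = 5.143, giving a regular 32-gon of that circumradius. The result has 1 disconnected region.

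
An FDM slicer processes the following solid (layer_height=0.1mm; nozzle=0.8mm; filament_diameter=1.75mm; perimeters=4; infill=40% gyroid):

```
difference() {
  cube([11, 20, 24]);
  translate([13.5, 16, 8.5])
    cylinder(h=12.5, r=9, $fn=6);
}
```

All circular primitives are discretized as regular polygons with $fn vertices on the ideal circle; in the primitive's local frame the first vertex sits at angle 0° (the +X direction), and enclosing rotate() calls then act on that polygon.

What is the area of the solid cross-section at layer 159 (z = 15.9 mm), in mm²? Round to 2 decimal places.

At z = 15.9 mm: the cube is present — its section is the full 11×20 rectangle (area 220.00 mm²); the cylinder at (13.5, 16): section is a regular 6-gon, circumradius r=9 (area = (6/2)·9.000²·sin(360°/6) = 210.44 mm²); Subtracting the remaining from the first: starting from the 11×20 cube (220.00 mm²), the r=9 cylinder at (13.5, 16) partially overlaps it — only the 54.51 mm² overlap (of its 210.44 mm²) is removed, clipping the outline — area = 165.49 mm². Overall, the cross-section is a single solid region. Net area = 165.49 mm².

165.49 mm²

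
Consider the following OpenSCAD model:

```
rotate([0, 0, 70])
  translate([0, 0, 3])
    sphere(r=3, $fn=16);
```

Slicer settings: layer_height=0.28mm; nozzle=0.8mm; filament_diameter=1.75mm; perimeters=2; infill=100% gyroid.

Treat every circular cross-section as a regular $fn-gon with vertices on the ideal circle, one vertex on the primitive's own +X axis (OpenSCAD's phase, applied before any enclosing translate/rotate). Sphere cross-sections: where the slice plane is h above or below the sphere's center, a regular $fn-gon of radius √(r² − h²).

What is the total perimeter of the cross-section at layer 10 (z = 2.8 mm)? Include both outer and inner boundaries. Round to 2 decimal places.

18.69 mm

At z = 2.8 mm: the r=3 sphere contributes a regular 16-gon of circumradius √(3²−0.2²) = 2.993 (perimeter = 2·16·2.993·sin(180°/16) = 18.69 mm); (rotated 70° about Z; rotation is an isometry so areas/perimeters/island counts are preserved). Overall, the cross-section is a single solid region. Total boundary length (outer) = 18.69 mm.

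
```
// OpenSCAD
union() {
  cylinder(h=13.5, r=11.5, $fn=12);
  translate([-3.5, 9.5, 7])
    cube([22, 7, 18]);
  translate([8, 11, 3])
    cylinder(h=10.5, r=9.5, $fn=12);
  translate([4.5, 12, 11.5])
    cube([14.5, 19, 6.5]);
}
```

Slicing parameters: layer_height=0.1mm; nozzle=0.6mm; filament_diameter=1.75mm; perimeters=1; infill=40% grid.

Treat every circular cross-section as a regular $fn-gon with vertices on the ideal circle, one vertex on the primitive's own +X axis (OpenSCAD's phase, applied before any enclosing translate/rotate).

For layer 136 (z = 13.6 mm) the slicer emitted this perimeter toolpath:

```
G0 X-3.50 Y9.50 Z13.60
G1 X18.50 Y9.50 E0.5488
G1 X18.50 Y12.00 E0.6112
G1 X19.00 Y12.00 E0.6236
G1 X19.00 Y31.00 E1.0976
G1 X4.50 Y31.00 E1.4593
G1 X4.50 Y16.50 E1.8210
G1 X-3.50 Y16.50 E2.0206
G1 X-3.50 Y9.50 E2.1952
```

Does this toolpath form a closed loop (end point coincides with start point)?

Start point (G0): (-3.50, 9.50). End point (last G1): the path returns to the start — closed.

yes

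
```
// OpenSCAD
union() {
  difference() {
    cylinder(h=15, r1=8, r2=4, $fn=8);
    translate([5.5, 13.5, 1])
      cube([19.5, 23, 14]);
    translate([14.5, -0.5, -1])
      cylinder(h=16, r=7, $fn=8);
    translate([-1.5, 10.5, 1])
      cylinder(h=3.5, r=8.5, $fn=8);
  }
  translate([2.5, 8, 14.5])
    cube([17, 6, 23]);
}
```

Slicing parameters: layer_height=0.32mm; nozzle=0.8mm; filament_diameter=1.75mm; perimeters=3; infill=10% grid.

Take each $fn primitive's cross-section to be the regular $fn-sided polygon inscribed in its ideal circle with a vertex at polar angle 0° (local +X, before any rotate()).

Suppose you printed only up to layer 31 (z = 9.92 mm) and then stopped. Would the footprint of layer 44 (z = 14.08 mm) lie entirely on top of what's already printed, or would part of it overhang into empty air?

Compare the two slices. At z = 9.92: the cone (r1=8→r2=4) has section circumradius 5.355 here — a regular 8-gon (area = (8/2)·5.355²·sin(360°/8) = 81.10 mm²); the cube at (5.5, 13.5) is present — its section is the full 19.5×23 rectangle (area 448.50 mm²); the cylinder at (14.5, -0.5): section is a regular 8-gon, circumradius r=7 (area = (8/2)·7.000²·sin(360°/8) = 138.59 mm²); the cylinder at (-1.5, 10.5) is not intersected at this z (z outside [1, 4.5]); Taking the first minus the rest: starting from the cone (81.10 mm²), the 19.5×23 cube at (5.5, 13.5) misses the remaining region (no effect); the r=7 cylinder at (14.5, -0.5) misses the remaining region (no effect) — area = 81.10 mm²; the cube at (2.5, 8) is not intersected at this z (z outside [14.5, 37.5]); Taking the union: only that combined region is present, so the union is just that shape — area = 81.10 mm². At z = 14.08: the cone contributes a regular 8-gon of circumradius 4.245 (interpolated between r1=8 and r2=4 at t=0.939) (area = (8/2)·4.245²·sin(360°/8) = 50.98 mm²); the cube at (5.5, 13.5) (footprint 19.5×23) is included at this height (area 448.50 mm²); the r=7 cylinder at (14.5, -0.5) gives a regular 8-gon of circumradius 7 (constant along its height) (area = (8/2)·7.000²·sin(360°/8) = 138.59 mm²); the cylinder at (-1.5, 10.5) is not intersected at this z (z outside [1, 4.5]); Subtracting the remaining from the first: starting from the cone (50.98 mm²), the 19.5×23 cube at (5.5, 13.5) misses the remaining region (no effect); the r=7 cylinder at (14.5, -0.5) misses the remaining region (no effect) — area = 50.98 mm²; the cube at (2.5, 8) is not intersected at this z (z outside [14.5, 37.5]); Combining (union): only that combined region is present, so the union is just that shape — area = 50.98 mm². Checking containment: the cross-section at z = 14.08 is a subset of the cross-section at z = 9.92.

entirely on top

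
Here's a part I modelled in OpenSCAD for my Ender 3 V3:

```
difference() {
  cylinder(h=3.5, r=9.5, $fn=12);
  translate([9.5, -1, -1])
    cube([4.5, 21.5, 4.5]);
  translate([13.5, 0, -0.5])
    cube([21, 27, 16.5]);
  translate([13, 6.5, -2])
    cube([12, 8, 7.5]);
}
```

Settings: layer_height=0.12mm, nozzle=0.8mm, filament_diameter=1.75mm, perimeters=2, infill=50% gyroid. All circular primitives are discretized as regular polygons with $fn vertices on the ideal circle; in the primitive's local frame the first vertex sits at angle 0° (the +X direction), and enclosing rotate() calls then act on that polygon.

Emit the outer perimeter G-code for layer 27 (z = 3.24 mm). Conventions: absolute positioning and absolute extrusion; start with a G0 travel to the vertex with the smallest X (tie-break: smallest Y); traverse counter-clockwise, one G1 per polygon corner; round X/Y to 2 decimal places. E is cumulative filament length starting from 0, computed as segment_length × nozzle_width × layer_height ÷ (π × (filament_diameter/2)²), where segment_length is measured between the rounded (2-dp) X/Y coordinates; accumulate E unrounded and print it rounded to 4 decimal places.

G0 X-9.50 Y0.00 Z3.24
G1 X-8.23 Y-4.75 E0.1962
G1 X-4.75 Y-8.23 E0.3927
G1 X0.00 Y-9.50 E0.5889
G1 X4.75 Y-8.23 E0.7852
G1 X8.23 Y-4.75 E0.9816
G1 X9.50 Y0.00 E1.1778
G1 X8.23 Y4.75 E1.3741
G1 X4.75 Y8.23 E1.5705
G1 X0.00 Y9.50 E1.7667
G1 X-4.75 Y8.23 E1.9630
G1 X-8.23 Y4.75 E2.1594
G1 X-9.50 Y0.00 E2.3556

At z = 3.24 mm: the cylinder: section is a regular 12-gon, circumradius r=9.5; the cube at (9.5, -1) is present — its section is the full 4.5×21.5 rectangle; the cube at (13.5, 0) is present — its section is the full 21×27 rectangle; the cube at (13, 6.5) (footprint 12×8) is included at this height; Subtracting the remaining from the first: starting from the r=9.5 cylinder, the 4.5×21.5 cube at (9.5, -1) misses the remaining region (no effect); the 21×27 cube at (13.5, 0) misses the remaining region (no effect); the 12×8 cube at (13, 6.5) misses the remaining region (no effect) — 1 connected region. The outline is a single polygon with 12 vertices. Extrusion per mm of travel: 0.8 × 0.12 / (π × 0.875²) = 0.039912. Accumulating E over each segment gives final E = 2.3556.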